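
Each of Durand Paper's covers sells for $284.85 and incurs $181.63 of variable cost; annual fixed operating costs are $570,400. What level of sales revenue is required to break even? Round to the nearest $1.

$1,574,098

CM per unit = $284.85 − $181.63 = $103.22; CM ratio = $103.22 / $284.85 = 0.3624.
Break-even sales = FC ÷ CM ratio = $570,400 × $284.85 / $103.22 = $1,574,098.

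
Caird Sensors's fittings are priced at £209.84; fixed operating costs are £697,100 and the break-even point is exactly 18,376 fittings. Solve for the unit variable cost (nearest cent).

£171.90

Contribution per unit must be FC / Q = £697,100 / 18,376 = £37.9354.
Variable cost per unit = £209.84 − £37.9354 = £171.90.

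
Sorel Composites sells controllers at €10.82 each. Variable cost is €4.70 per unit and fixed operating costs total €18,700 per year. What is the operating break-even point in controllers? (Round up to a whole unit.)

Contribution margin per unit = €10.82 − €4.70 = €6.12.
Break-even volume = fixed costs ÷ CM per unit = €18,700 ÷ €6.12 = 3,055.56, so 3,056 controllers.

3,056 controllers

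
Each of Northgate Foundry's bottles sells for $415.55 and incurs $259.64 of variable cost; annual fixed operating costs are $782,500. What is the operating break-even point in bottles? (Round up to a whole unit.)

Unit CM = price − variable cost = $415.55 − $259.64 = $155.91.
Break-even Q = $782,500 / $155.91 = 5,018.92 → 5,019 bottles.

5,019 bottles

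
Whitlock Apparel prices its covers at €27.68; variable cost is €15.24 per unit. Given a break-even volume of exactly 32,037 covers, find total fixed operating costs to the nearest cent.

Each unit contributes €27.68 − €15.24 = €12.44.
Since BE = FC / CM, FC = 32,037 × €12.44 = €398,540.28.

€398,540.28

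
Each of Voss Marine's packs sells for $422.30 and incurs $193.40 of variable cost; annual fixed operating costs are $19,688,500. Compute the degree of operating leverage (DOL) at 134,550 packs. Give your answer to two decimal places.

2.77

At 134,550 units, contribution = 134,550 × $228.90 = $30,798,495.00.
Operating income = contribution − fixed costs = $30,798,495.00 − $19,688,500 = $11,109,995.00.
So DOL = total CM / EBIT = $30,798,495.00 / $11,109,995.00 = 2.7721.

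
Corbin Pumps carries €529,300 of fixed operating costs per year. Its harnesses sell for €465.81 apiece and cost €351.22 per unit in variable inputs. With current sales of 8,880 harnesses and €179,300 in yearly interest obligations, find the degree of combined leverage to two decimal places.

3.29

Contribution at this volume is 8,880 × €114.59 = €1,017,559.20.
Subtracting fixed costs: EBIT = €1,017,559.20 − €529,300 = €488,259.20. Interest = €179,300.00, so EBIT − I = €308,959.20.
Degree of total leverage = total CM / (EBIT − interest) = €1,017,559.20 / €308,959.20 = 3.2935.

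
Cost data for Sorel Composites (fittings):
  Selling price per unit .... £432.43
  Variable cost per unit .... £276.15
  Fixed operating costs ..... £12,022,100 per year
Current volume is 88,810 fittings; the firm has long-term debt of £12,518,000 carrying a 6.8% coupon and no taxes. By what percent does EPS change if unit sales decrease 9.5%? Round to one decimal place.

Total contribution margin = 88,810 × £156.28 = £13,879,226.80.
Operating income = contribution − fixed costs = £13,879,226.80 − £12,022,100 = £1,857,126.80.
After interest of £851,224.00, pre-tax earnings = £1,005,902.80.
Degree of combined leverage = contribution ÷ (EBIT − I) = £13,879,226.80 ÷ £1,005,902.80 = 13.7978.
EPS therefore changes by 13.7978 × (-9.5%) = -131.1%.

-131.1%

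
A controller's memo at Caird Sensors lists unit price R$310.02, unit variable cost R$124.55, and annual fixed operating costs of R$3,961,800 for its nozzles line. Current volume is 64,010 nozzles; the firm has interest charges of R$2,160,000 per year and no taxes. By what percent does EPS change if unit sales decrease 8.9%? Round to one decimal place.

Contribution at this volume is 64,010 × R$185.47 = R$11,871,934.70.
Subtracting fixed costs: EBIT = R$11,871,934.70 − R$3,961,800 = R$7,910,134.70.
After interest of R$2,160,000.00, pre-tax earnings = R$5,750,134.70.
DCL = total CM / (EBIT − I) = R$11,871,934.70 / R$5,750,134.70 = 2.0646.
EPS therefore changes by 2.0646 × (-8.9%) = -18.4%.

-18.4%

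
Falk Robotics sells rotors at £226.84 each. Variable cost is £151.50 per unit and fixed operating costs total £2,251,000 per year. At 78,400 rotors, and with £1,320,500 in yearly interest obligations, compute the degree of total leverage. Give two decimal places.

Total contribution margin = 78,400 × £75.34 = £5,906,656.00.
Subtracting fixed costs: EBIT = £5,906,656.00 − £2,251,000 = £3,655,656.00. Interest = £1,320,500.00.
DOL = £5,906,656.00 ÷ £3,655,656.00 = 1.6158; DFL = £3,655,656.00 ÷ £2,335,156.00 = 1.5655.
Combined leverage = 1.6158 × 1.5655 = 2.5295.

2.53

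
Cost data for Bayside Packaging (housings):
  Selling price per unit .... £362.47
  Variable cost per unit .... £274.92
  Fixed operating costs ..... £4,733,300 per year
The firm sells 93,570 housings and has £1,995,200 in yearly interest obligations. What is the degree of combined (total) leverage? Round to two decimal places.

5.60

At 93,570 units, contribution = 93,570 × £87.55 = £8,192,053.50.
Subtracting fixed costs: EBIT = £8,192,053.50 − £4,733,300 = £3,458,753.50. Interest = £1,995,200.00.
DOL = £8,192,053.50 ÷ £3,458,753.50 = 2.3685; DFL = £3,458,753.50 ÷ £1,463,553.50 = 2.3633.
DCL = DOL × DFL = 2.3685 × 2.3633 = 5.5975.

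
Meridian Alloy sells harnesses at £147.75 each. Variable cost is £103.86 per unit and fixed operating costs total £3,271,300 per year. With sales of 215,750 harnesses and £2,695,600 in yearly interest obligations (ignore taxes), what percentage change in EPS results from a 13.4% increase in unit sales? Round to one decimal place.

At 215,750 units, contribution = 215,750 × £43.89 = £9,469,267.50.
Subtracting fixed costs: EBIT = £9,469,267.50 − £3,271,300 = £6,197,967.50.
After interest of £2,695,600.00, pre-tax earnings = £3,502,367.50.
Degree of combined leverage = contribution ÷ (EBIT − I) = £9,469,267.50 ÷ £3,502,367.50 = 2.7037.
%ΔEPS = DCL × %ΔSales = 2.7037 × +13.4% = +36.2%.

+36.2%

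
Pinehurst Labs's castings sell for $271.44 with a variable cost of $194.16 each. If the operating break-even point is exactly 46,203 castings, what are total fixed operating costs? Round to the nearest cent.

Contribution margin per unit = $271.44 − $194.16 = $77.28.
Since BE = FC / CM, FC = 46,203 × $77.28 = $3,570,567.84.

$3,570,567.84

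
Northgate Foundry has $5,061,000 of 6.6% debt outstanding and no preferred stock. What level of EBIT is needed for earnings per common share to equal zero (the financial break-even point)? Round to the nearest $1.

$334,026

Annual interest = 6.6% × $5,061,000 = $334,026.00.
With no preferred dividends, EPS = 0 when EBIT exactly covers interest, so the financial break-even EBIT is $334,026.00.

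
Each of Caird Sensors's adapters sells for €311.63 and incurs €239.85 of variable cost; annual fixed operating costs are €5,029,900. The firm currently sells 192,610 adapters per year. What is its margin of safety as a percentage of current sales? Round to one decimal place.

63.6%

Unit CM = price − variable cost = €311.63 − €239.85 = €71.78. Break-even units = €5,029,900 ÷ €71.78 = 70,073.84; break-even revenue = 70,073.84 × €311.63 = €21,837,109.74.
Current sales = 192,610 × €311.63 = €60,023,054.30.
Margin of safety = (€60,023,054.30 − €21,837,109.74) ÷ €60,023,054.30 = 63.6%.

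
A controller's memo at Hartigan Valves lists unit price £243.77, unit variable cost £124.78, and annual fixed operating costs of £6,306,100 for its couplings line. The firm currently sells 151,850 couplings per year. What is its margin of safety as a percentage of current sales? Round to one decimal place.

65.1%

Unit CM = price − variable cost = £243.77 − £124.78 = £118.99. Break-even units = £6,306,100 ÷ £118.99 = 52,996.89; break-even revenue = 52,996.89 × £243.77 = £12,919,052.00.
Actual sales revenue = 151,850 × £243.77 = £37,016,474.50.
Margin of safety = (£37,016,474.50 − £12,919,052.00) ÷ £37,016,474.50 = 65.1%.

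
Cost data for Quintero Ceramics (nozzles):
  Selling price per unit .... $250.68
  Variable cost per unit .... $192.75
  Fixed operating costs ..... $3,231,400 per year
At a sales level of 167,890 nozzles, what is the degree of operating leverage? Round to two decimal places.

At 167,890 units, contribution = 167,890 × $57.93 = $9,725,867.70.
EBIT = $9,725,867.70 − $3,231,400 = $6,494,467.70.
Degree of operating leverage = $9,725,867.70 / $6,494,467.70 = 1.4976.

1.50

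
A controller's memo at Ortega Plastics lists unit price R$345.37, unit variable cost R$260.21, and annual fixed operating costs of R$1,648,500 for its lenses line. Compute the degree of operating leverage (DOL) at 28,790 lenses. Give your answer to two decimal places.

Contribution at this volume is 28,790 × R$85.16 = R$2,451,756.40.
Operating income = contribution − fixed costs = R$2,451,756.40 − R$1,648,500 = R$803,256.40.
So DOL = total CM / EBIT = R$2,451,756.40 / R$803,256.40 = 3.0523.

3.05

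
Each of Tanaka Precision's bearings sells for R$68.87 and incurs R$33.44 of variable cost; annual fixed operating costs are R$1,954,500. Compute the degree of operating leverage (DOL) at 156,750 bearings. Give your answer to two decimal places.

At 156,750 units, contribution = 156,750 × R$35.43 = R$5,553,652.50.
Operating income = contribution − fixed costs = R$5,553,652.50 − R$1,954,500 = R$3,599,152.50.
So DOL = total CM / EBIT = R$5,553,652.50 / R$3,599,152.50 = 1.5430.

1.54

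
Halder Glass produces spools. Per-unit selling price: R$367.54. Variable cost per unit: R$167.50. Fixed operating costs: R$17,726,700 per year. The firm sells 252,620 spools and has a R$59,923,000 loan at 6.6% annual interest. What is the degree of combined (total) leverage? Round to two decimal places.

Contribution at this volume is 252,620 × R$200.04 = R$50,534,104.80.
EBIT = R$50,534,104.80 − R$17,726,700 = R$32,807,404.80. Interest = R$3,954,918.00, so EBIT − I = R$28,852,486.80.
DCL = contribution ÷ (EBIT − I) = R$50,534,104.80 ÷ R$28,852,486.80 = 1.7515.

1.75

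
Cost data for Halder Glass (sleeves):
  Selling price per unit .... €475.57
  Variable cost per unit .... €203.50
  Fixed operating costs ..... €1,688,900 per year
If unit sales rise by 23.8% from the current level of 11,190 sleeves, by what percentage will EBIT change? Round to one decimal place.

+53.5%

Contribution at this volume is 11,190 × €272.07 = €3,044,463.30.
EBIT = €3,044,463.30 − €1,688,900 = €1,355,563.30.
Degree of operating leverage = €3,044,463.30 / €1,355,563.30 = 2.2459.
So EBIT moves 2.2459 × (+23.8%) = +53.5%.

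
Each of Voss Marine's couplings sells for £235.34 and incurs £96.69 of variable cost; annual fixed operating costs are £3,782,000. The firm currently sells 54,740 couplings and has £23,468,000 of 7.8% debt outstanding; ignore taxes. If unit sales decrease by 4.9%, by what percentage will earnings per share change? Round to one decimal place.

Contribution at this volume is 54,740 × £138.65 = £7,589,701.00.
EBIT = £7,589,701.00 − £3,782,000 = £3,807,701.00.
Interest = £1,830,504.00, so EBIT − I = £1,977,197.00.
Degree of combined leverage = contribution ÷ (EBIT − I) = £7,589,701.00 ÷ £1,977,197.00 = 3.8386.
EPS therefore changes by 3.8386 × (-4.9%) = -18.8%.

-18.8%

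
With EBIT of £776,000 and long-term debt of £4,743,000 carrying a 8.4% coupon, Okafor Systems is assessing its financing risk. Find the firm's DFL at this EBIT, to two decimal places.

2.06

Interest = £398,412.00.
Degree of financial leverage = EBIT / (EBIT − interest) = £776,000 / £377,588.00 = 2.0552.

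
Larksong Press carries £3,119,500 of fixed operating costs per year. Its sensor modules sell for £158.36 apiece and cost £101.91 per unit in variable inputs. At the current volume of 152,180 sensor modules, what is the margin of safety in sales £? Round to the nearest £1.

Unit CM = price − variable cost = £158.36 − £101.91 = £56.45. Break-even units = £3,119,500 ÷ £56.45 = 55,261.29; break-even revenue = 55,261.29 × £158.36 = £8,751,178.39.
Actual sales revenue = 152,180 × £158.36 = £24,099,224.80.
Margin of safety = £24,099,224.80 − £8,751,178.39 = £15,348,046.

£15,348,046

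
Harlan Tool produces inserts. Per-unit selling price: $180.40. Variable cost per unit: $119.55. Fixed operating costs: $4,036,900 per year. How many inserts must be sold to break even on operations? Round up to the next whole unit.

Each unit contributes $180.40 − $119.55 = $60.85.
Break-even Q = $4,036,900 / $60.85 = 66,341.82 → 66,342 inserts.

66,342 inserts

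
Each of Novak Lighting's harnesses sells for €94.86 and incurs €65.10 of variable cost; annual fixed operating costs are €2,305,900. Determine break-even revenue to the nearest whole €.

Contribution margin per unit = €94.86 − €65.10 = €29.76, a CM ratio of €29.76 ÷ €94.86 = 0.3137.
Break-even revenue = fixed costs × price ÷ CM = €2,305,900 × €94.86 ÷ €29.76 = €7,350,056.

€7,350,056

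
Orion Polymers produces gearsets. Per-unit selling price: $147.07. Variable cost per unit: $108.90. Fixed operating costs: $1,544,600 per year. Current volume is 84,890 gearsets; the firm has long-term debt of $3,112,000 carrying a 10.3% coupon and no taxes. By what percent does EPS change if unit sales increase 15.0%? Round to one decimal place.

Contribution at this volume is 84,890 × $38.17 = $3,240,251.30.
Operating income = contribution − fixed costs = $3,240,251.30 − $1,544,600 = $1,695,651.30.
Interest = $320,536.00, so EBIT − I = $1,375,115.30.
DCL = total CM / (EBIT − I) = $3,240,251.30 / $1,375,115.30 = 2.3563.
%ΔEPS = DCL × %ΔSales = 2.3563 × +15.0% = +35.3%.

+35.3%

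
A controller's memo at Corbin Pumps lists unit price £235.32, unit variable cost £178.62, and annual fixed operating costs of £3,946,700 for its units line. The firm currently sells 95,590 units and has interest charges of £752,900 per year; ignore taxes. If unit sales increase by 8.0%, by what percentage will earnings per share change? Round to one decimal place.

At 95,590 units, contribution = 95,590 × £56.70 = £5,419,953.00.
Subtracting fixed costs: EBIT = £5,419,953.00 − £3,946,700 = £1,473,253.00.
Interest = £752,900.00, so EBIT − I = £720,353.00.
DCL = total CM / (EBIT − I) = £5,419,953.00 / £720,353.00 = 7.5240.
EPS therefore changes by 7.5240 × (+8.0%) = +60.2%.

+60.2%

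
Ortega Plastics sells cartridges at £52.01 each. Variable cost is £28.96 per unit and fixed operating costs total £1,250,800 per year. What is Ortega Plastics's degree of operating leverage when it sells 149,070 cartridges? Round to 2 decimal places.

1.57

Contribution at this volume is 149,070 × £23.05 = £3,436,063.50.
EBIT = £3,436,063.50 − £1,250,800 = £2,185,263.50.
Degree of operating leverage = £3,436,063.50 / £2,185,263.50 = 1.5724.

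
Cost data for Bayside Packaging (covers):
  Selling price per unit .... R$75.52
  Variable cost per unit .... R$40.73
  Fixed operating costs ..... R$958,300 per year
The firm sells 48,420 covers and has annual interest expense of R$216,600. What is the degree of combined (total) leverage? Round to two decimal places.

At 48,420 units, contribution = 48,420 × R$34.79 = R$1,684,531.80.
EBIT = R$1,684,531.80 − R$958,300 = R$726,231.80. Interest = R$216,600.00.
DOL = R$1,684,531.80 ÷ R$726,231.80 = 2.3196; DFL = R$726,231.80 ÷ R$509,631.80 = 1.4250.
Combined leverage = 2.3196 × 1.4250 = 3.3054.

3.31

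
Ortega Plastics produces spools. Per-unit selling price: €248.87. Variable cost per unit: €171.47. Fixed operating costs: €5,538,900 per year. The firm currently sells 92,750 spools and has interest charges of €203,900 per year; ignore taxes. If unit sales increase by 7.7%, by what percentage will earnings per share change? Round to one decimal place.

+38.5%

Contribution at this volume is 92,750 × €77.40 = €7,178,850.00.
EBIT = €7,178,850.00 − €5,538,900 = €1,639,950.00.
After interest of €203,900.00, pre-tax earnings = €1,436,050.00.
DCL = total CM / (EBIT − I) = €7,178,850.00 / €1,436,050.00 = 4.9990.
%ΔEPS = DCL × %ΔSales = 4.9990 × +7.7% = +38.5%.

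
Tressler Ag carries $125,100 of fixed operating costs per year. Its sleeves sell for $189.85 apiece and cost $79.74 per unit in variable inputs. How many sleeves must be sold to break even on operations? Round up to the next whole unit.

Each unit contributes $189.85 − $79.74 = $110.11.
Units to break even: $125,100 ÷ $110.11 = 1,136.14, rounded up to 1,137.

1,137 sleeves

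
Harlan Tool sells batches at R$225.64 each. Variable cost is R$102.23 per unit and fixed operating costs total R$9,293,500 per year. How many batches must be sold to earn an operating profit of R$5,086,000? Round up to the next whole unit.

116,519 batches

Each unit contributes R$225.64 − R$102.23 = R$123.41.
Units = (FC + target) / CM = (R$9,293,500 + R$5,086,000) / R$123.41 = 116,518.11, so 116,519 batches.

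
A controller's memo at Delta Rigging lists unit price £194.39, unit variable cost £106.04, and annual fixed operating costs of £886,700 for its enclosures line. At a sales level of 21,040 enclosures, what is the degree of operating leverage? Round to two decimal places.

1.91

Total contribution margin = 21,040 × £88.35 = £1,858,884.00.
Operating income = contribution − fixed costs = £1,858,884.00 − £886,700 = £972,184.00.
DOL = contribution ÷ EBIT = £1,858,884.00 ÷ £972,184.00 = 1.9121.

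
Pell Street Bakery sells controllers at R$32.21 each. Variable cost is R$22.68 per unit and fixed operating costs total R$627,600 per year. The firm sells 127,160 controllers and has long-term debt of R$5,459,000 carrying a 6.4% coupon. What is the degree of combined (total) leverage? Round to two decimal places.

At 127,160 units, contribution = 127,160 × R$9.53 = R$1,211,834.80.
Subtracting fixed costs: EBIT = R$1,211,834.80 − R$627,600 = R$584,234.80. Interest = R$349,376.00.
DOL = R$1,211,834.80 ÷ R$584,234.80 = 2.0742; DFL = R$584,234.80 ÷ R$234,858.80 = 2.4876.
Combined leverage = 2.0742 × 2.4876 = 5.1598.

5.16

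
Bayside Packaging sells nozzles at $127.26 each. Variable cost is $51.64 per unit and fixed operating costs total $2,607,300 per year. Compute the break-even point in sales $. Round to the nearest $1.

$4,387,794

Contribution margin per unit = $127.26 − $51.64 = $75.62, a CM ratio of $75.62 ÷ $127.26 = 0.5942.
Break-even sales = FC ÷ CM ratio = $2,607,300 × $127.26 / $75.62 = $4,387,794.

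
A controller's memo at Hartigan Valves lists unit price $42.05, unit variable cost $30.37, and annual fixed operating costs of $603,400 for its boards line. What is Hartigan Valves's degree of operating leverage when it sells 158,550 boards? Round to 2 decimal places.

Contribution at this volume is 158,550 × $11.68 = $1,851,864.00.
EBIT = $1,851,864.00 − $603,400 = $1,248,464.00.
Degree of operating leverage = $1,851,864.00 / $1,248,464.00 = 1.4833.

1.48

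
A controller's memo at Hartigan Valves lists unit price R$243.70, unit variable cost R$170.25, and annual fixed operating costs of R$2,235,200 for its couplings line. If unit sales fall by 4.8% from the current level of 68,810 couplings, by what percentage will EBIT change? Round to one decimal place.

-8.6%

Total contribution margin = 68,810 × R$73.45 = R$5,054,094.50.
Operating income = contribution − fixed costs = R$5,054,094.50 − R$2,235,200 = R$2,818,894.50.
So DOL = total CM / EBIT = R$5,054,094.50 / R$2,818,894.50 = 1.7929.
%ΔEBIT = DOL × %ΔSales = 1.7929 × -4.8% = -8.6%.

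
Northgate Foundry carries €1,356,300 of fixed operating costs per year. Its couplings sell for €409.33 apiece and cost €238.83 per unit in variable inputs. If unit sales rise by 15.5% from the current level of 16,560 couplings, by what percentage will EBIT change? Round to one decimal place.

+29.8%

Contribution at this volume is 16,560 × €170.50 = €2,823,480.00.
EBIT = €2,823,480.00 − €1,356,300 = €1,467,180.00.
DOL = contribution ÷ EBIT = €2,823,480.00 ÷ €1,467,180.00 = 1.9244.
Operating income changes by 1.9244 × +15.5% = +29.8%.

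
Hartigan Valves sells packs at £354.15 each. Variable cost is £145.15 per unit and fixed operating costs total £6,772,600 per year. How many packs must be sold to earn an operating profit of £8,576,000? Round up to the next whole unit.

Each unit contributes £354.15 − £145.15 = £209.00.
Need Q such that Q × £209.00 − £6,772,600 = £8,576,000, i.e. Q = £15,348,600 / £209.00 = 73,438.28 → 73,439.

73,439 packs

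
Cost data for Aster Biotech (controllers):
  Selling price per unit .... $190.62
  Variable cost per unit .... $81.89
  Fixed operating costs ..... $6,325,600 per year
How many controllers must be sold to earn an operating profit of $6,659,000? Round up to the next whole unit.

Each unit contributes $190.62 − $81.89 = $108.73.
Required volume = (fixed costs + target profit) ÷ CM = ($6,325,600 + $6,659,000) ÷ $108.73 = 119,420.58, so 119,421 controllers.

119,421 controllers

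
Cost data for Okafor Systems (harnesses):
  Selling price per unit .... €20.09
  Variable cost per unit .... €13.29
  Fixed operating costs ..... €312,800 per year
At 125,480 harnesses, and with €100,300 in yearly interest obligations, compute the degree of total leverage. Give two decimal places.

At 125,480 units, contribution = 125,480 × €6.80 = €853,264.00.
Subtracting fixed costs: EBIT = €853,264.00 − €312,800 = €540,464.00. Interest = €100,300.00.
DOL = €853,264.00 ÷ €540,464.00 = 1.5788; DFL = €540,464.00 ÷ €440,164.00 = 1.2279.
Combined leverage = 1.5788 × 1.2279 = 1.9386.

1.94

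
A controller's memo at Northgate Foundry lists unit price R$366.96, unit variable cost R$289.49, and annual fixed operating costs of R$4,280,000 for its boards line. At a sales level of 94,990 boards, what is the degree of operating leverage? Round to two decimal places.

Total contribution margin = 94,990 × R$77.47 = R$7,358,875.30.
Operating income = contribution − fixed costs = R$7,358,875.30 − R$4,280,000 = R$3,078,875.30.
So DOL = total CM / EBIT = R$7,358,875.30 / R$3,078,875.30 = 2.3901.

2.39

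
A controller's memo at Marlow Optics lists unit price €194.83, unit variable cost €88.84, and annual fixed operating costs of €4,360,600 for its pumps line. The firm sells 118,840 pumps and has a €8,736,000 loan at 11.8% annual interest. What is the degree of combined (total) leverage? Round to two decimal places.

At 118,840 units, contribution = 118,840 × €105.99 = €12,595,851.60.
EBIT = €12,595,851.60 − €4,360,600 = €8,235,251.60. Interest = €1,030,848.00.
DOL = €12,595,851.60 ÷ €8,235,251.60 = 1.5295; DFL = €8,235,251.60 ÷ €7,204,403.60 = 1.1431.
Combined leverage = 1.5295 × 1.1431 = 1.7484.

1.75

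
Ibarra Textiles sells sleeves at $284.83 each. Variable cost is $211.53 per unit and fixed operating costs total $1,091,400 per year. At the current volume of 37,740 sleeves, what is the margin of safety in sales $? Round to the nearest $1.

Unit CM = price − variable cost = $284.83 − $211.53 = $73.30. Break-even units = $1,091,400 ÷ $73.30 = 14,889.50; break-even revenue = 14,889.50 × $284.83 = $4,240,974.92.
Current sales = 37,740 × $284.83 = $10,749,484.20.
Margin of safety = $10,749,484.20 − $4,240,974.92 = $6,508,509.

$6,508,509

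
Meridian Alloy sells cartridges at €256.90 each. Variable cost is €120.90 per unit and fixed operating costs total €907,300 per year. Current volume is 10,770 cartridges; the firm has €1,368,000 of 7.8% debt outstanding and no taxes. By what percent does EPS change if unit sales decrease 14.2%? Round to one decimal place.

-46.1%

At 10,770 units, contribution = 10,770 × €136.00 = €1,464,720.00.
Operating income = contribution − fixed costs = €1,464,720.00 − €907,300 = €557,420.00.
Interest = €106,704.00, so EBIT − I = €450,716.00.
Degree of combined leverage = contribution ÷ (EBIT − I) = €1,464,720.00 ÷ €450,716.00 = 3.2498.
%ΔEPS = DCL × %ΔSales = 3.2498 × -14.2% = -46.1%.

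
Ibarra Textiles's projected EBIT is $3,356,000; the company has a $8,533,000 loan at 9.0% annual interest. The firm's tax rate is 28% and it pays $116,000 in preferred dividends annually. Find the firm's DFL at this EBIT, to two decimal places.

1.38

Interest = $767,970.00.
Preferred dividends grossed up pre-tax: $116,000 / (1 − 0.28) = $161,111.11.
DFL = EBIT ÷ [EBIT − I − D_p/(1−t)] = $3,356,000 ÷ [$3,356,000 − $767,970.00 − $161,111.11] = $3,356,000 ÷ $2,426,918.89 = 1.3828.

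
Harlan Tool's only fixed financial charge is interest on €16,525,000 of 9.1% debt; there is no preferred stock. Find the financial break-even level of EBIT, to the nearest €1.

Annual interest = 9.1% × €16,525,000 = €1,503,775.00.
With no preferred dividends, EPS = 0 when EBIT exactly covers interest, so the financial break-even EBIT is €1,503,775.00.

€1,503,775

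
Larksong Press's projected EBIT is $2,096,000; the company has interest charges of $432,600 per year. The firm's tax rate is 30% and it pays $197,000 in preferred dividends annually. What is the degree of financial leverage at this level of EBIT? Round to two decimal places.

Annual interest charges come to $432,600.00.
Pre-tax preferred-dividend burden = $197,000 ÷ (1 − 0.30) = $281,428.57.
DFL = EBIT ÷ [EBIT − I − D_p/(1−t)] = $2,096,000 ÷ [$2,096,000 − $432,600.00 − $281,428.57] = $2,096,000 ÷ $1,381,971.43 = 1.5167.

1.52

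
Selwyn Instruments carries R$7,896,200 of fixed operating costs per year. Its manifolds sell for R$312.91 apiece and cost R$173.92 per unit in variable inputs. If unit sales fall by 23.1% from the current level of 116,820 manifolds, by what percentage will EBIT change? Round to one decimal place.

Total contribution margin = 116,820 × R$138.99 = R$16,236,811.80.
EBIT = R$16,236,811.80 − R$7,896,200 = R$8,340,611.80.
Degree of operating leverage = R$16,236,811.80 / R$8,340,611.80 = 1.9467.
%ΔEBIT = DOL × %ΔSales = 1.9467 × -23.1% = -45.0%.

-45.0%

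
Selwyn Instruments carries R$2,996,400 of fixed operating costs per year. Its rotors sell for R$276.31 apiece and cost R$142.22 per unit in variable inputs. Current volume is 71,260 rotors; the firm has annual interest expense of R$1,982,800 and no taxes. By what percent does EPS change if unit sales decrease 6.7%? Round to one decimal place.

-14.0%

Total contribution margin = 71,260 × R$134.09 = R$9,555,253.40.
Operating income = contribution − fixed costs = R$9,555,253.40 − R$2,996,400 = R$6,558,853.40.
After interest of R$1,982,800.00, pre-tax earnings = R$4,576,053.40.
DCL = total CM / (EBIT − I) = R$9,555,253.40 / R$4,576,053.40 = 2.0881.
%ΔEPS = DCL × %ΔSales = 2.0881 × -6.7% = -14.0%.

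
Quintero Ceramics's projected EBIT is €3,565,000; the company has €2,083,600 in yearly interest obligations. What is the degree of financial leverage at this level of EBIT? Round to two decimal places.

2.41

Annual interest charges come to €2,083,600.00.
Degree of financial leverage = EBIT / (EBIT − interest) = €3,565,000 / €1,481,400.00 = 2.4065.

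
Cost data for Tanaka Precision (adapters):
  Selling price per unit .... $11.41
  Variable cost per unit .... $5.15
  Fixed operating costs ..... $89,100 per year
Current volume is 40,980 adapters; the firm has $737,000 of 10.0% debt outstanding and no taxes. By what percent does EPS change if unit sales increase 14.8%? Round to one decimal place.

Total contribution margin = 40,980 × $6.26 = $256,534.80.
Operating income = contribution − fixed costs = $256,534.80 − $89,100 = $167,434.80.
Interest = $73,700.00, so EBIT − I = $93,734.80.
Degree of combined leverage = contribution ÷ (EBIT − I) = $256,534.80 ÷ $93,734.80 = 2.7368.
%ΔEPS = DCL × %ΔSales = 2.7368 × +14.8% = +40.5%.

+40.5%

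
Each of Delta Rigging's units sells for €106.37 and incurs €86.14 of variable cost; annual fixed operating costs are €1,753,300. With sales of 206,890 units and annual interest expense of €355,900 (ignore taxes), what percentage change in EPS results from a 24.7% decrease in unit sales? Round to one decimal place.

-49.8%

Total contribution margin = 206,890 × €20.23 = €4,185,384.70.
EBIT = €4,185,384.70 − €1,753,300 = €2,432,084.70.
After interest of €355,900.00, pre-tax earnings = €2,076,184.70.
DCL = total CM / (EBIT − I) = €4,185,384.70 / €2,076,184.70 = 2.0159.
EPS therefore changes by 2.0159 × (-24.7%) = -49.8%.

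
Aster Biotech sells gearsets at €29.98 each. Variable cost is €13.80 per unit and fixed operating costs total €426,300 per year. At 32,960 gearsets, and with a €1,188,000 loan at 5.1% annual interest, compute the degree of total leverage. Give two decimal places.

At 32,960 units, contribution = 32,960 × €16.18 = €533,292.80.
EBIT = €533,292.80 − €426,300 = €106,992.80. Interest = €60,588.00.
DOL = €533,292.80 ÷ €106,992.80 = 4.9844; DFL = €106,992.80 ÷ €46,404.80 = 2.3056.
Combined leverage = 4.9844 × 2.3056 = 11.4920.

11.49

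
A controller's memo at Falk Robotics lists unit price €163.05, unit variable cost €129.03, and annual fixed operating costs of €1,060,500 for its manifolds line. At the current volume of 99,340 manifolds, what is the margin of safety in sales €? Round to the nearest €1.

€11,114,656

Unit CM = price − variable cost = €163.05 − €129.03 = €34.02. Break-even units = €1,060,500 ÷ €34.02 = 31,172.84; break-even revenue = 31,172.84 × €163.05 = €5,082,731.48.
Actual sales revenue = 99,340 × €163.05 = €16,197,387.00.
Margin of safety = €16,197,387.00 − €5,082,731.48 = €11,114,656.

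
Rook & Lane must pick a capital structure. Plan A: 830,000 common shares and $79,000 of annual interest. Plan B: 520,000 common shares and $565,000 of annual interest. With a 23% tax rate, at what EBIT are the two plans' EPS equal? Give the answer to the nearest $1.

Set EPS_A = EPS_B: (EBIT − $79,000)(1 − 0.23) ÷ 830,000 = (EBIT − $565,000)(1 − 0.23) ÷ 520,000.
The (1 − t) factor cancels: (EBIT − 79,000) × 520,000 = (EBIT − 565,000) × 830,000.
EBIT × (830,000 − 520,000) = 565,000 × 830,000 − 79,000 × 520,000 = 427,870,000,000, so EBIT = 427,870,000,000 ÷ 310,000 = 1,380,225.81.

$1,380,226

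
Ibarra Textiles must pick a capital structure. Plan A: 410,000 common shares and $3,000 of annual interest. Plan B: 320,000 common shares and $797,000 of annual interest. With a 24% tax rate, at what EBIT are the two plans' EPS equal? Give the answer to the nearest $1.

At indifference, (EBIT − 3,000)(1 − t)/410,000 = (EBIT − 797,000)(1 − t)/320,000.
Cancelling (1 − t) and cross-multiplying: 320,000·(EBIT − 3,000) = 410,000·(EBIT − 797,000).
Solving, EBIT = (797,000·410,000 − 3,000·320,000) / (410,000 − 320,000) = 325,810,000,000 / 90,000 = 3,620,111.11.

$3,620,111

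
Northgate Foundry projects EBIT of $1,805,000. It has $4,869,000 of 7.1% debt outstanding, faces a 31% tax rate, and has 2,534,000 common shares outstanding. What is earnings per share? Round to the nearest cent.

$0.40

Interest = $345,699.00, so EBT = $1,805,000 − $345,699.00 = $1,459,301.00.
After tax at 31%: net income = $1,459,301.00 × 0.69 = $1,006,917.69.
EPS = $1,006,917.69 ÷ 2,534,000 = $0.40.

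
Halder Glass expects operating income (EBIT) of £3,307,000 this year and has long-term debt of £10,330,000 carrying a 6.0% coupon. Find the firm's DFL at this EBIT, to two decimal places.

1.23

Interest = £619,800.00.
Degree of financial leverage = EBIT / (EBIT − interest) = £3,307,000 / £2,687,200.00 = 1.2306.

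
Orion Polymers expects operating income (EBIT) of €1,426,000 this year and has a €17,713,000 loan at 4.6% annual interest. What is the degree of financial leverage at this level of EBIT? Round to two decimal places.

2.33

Interest = €814,798.00.
Degree of financial leverage = EBIT / (EBIT − interest) = €1,426,000 / €611,202.00 = 2.3331.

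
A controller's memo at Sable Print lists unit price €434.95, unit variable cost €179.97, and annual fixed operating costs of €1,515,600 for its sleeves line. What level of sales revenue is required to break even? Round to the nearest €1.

€2,585,341

CM per unit = €434.95 − €179.97 = €254.98; CM ratio = €254.98 / €434.95 = 0.5862.
Break-even revenue = fixed costs × price ÷ CM = €1,515,600 × €434.95 ÷ €254.98 = €2,585,341.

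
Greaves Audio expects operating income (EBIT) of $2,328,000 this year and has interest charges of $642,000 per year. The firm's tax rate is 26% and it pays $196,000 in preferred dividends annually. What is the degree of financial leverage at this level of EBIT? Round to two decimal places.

Interest = $642,000.00.
Pre-tax preferred-dividend burden = $196,000 ÷ (1 − 0.26) = $264,864.86.
DFL = EBIT ÷ [EBIT − I − D_p/(1−t)] = $2,328,000 ÷ [$2,328,000 − $642,000.00 − $264,864.86] = $2,328,000 ÷ $1,421,135.14 = 1.6381.

1.64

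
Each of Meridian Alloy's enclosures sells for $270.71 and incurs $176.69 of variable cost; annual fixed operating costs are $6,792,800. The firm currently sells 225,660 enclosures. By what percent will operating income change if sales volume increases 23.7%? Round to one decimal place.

Contribution at this volume is 225,660 × $94.02 = $21,216,553.20.
Operating income = contribution − fixed costs = $21,216,553.20 − $6,792,800 = $14,423,753.20.
So DOL = total CM / EBIT = $21,216,553.20 / $14,423,753.20 = 1.4709.
So EBIT moves 1.4709 × (+23.7%) = +34.9%.

+34.9%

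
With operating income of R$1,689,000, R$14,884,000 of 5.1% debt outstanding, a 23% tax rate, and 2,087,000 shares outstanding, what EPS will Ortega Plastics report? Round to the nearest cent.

Interest = R$759,084.00, so EBT = R$1,689,000 − R$759,084.00 = R$929,916.00.
Net income = R$929,916.00 × (1 − 0.23) = R$716,035.32.
EPS = R$716,035.32 ÷ 2,087,000 = R$0.34.

R$0.34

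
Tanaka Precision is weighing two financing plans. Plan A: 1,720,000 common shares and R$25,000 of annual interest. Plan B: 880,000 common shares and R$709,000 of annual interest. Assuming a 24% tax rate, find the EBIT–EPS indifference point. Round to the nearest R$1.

R$1,425,571

Set EPS_A = EPS_B: (EBIT − R$25,000)(1 − 0.24) ÷ 1,720,000 = (EBIT − R$709,000)(1 − 0.24) ÷ 880,000.
Cancelling (1 − t) and cross-multiplying: 880,000·(EBIT − 25,000) = 1,720,000·(EBIT − 709,000).
Solving, EBIT = (709,000·1,720,000 − 25,000·880,000) / (1,720,000 − 880,000) = 1,197,480,000,000 / 840,000 = 1,425,571.43.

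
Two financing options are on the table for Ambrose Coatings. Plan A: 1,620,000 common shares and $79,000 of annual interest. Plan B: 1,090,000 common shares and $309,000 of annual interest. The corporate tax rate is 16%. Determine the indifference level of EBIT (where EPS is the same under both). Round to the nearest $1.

Set EPS_A = EPS_B: (EBIT − $79,000)(1 − 0.16) ÷ 1,620,000 = (EBIT − $309,000)(1 − 0.16) ÷ 1,090,000.
The (1 − t) factor cancels: (EBIT − 79,000) × 1,090,000 = (EBIT − 309,000) × 1,620,000.
EBIT × (1,620,000 − 1,090,000) = 309,000 × 1,620,000 − 79,000 × 1,090,000 = 414,470,000,000, so EBIT = 414,470,000,000 ÷ 530,000 = 782,018.87.

$782,019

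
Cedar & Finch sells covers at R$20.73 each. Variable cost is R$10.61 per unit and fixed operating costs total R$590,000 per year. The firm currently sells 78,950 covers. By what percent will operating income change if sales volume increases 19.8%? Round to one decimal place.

At 78,950 units, contribution = 78,950 × R$10.12 = R$798,974.00.
Subtracting fixed costs: EBIT = R$798,974.00 − R$590,000 = R$208,974.00.
Degree of operating leverage = R$798,974.00 / R$208,974.00 = 3.8233.
So EBIT moves 3.8233 × (+19.8%) = +75.7%.

+75.7%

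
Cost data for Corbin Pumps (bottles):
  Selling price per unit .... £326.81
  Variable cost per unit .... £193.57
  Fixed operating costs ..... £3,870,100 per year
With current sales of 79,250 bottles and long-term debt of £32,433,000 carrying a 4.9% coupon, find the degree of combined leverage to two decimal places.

2.07

Contribution at this volume is 79,250 × £133.24 = £10,559,270.00.
Subtracting fixed costs: EBIT = £10,559,270.00 − £3,870,100 = £6,689,170.00. Interest = £1,589,217.00.
DOL = £10,559,270.00 ÷ £6,689,170.00 = 1.5786; DFL = £6,689,170.00 ÷ £5,099,953.00 = 1.3116.
DCL = DOL × DFL = 1.5786 × 1.3116 = 2.0705.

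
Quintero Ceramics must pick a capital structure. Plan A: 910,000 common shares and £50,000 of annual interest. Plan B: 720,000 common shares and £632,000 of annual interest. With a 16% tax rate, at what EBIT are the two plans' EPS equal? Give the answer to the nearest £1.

£2,837,474

At indifference, (EBIT − 50,000)(1 − t)/910,000 = (EBIT − 632,000)(1 − t)/720,000.
Cancelling (1 − t) and cross-multiplying: 720,000·(EBIT − 50,000) = 910,000·(EBIT − 632,000).
Solving, EBIT = (632,000·910,000 − 50,000·720,000) / (910,000 − 720,000) = 539,120,000,000 / 190,000 = 2,837,473.68.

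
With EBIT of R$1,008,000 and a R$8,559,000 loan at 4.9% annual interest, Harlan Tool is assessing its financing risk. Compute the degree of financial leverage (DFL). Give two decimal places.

Interest = R$419,391.00.
DFL = EBIT ÷ (EBIT − I) = R$1,008,000 ÷ (R$1,008,000 − R$419,391.00) = R$1,008,000 ÷ R$588,609.00 = 1.7125.

1.71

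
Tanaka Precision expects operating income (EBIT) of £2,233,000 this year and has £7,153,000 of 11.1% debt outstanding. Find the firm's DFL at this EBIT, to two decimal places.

Interest = £793,983.00.
DFL = EBIT ÷ (EBIT − I) = £2,233,000 ÷ (£2,233,000 − £793,983.00) = £2,233,000 ÷ £1,439,017.00 = 1.5518.

1.55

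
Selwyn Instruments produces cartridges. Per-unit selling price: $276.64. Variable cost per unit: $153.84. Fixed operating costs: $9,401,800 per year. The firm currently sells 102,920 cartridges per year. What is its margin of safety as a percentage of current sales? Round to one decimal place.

25.6%

Unit CM = price − variable cost = $276.64 − $153.84 = $122.80. Break-even units = $9,401,800 ÷ $122.80 = 76,561.89; break-even revenue = 76,561.89 × $276.64 = $21,180,081.04.
Actual sales revenue = 102,920 × $276.64 = $28,471,788.80.
Margin of safety = ($28,471,788.80 − $21,180,081.04) ÷ $28,471,788.80 = 25.6%.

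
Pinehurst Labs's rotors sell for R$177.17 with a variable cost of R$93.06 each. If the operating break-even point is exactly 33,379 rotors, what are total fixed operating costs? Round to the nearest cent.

R$2,807,507.69

Contribution margin per unit = R$177.17 − R$93.06 = R$84.11.
Since BE = FC / CM, FC = 33,379 × R$84.11 = R$2,807,507.69.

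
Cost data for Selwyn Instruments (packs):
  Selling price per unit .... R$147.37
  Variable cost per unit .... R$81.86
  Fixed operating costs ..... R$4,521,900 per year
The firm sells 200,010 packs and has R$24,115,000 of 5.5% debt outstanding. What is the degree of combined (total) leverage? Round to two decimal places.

Contribution at this volume is 200,010 × R$65.51 = R$13,102,655.10.
EBIT = R$13,102,655.10 − R$4,521,900 = R$8,580,755.10. Interest = R$1,326,325.00.
DOL = R$13,102,655.10 ÷ R$8,580,755.10 = 1.5270; DFL = R$8,580,755.10 ÷ R$7,254,430.10 = 1.1828.
DCL = DOL × DFL = 1.5270 × 1.1828 = 1.8061.

1.81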